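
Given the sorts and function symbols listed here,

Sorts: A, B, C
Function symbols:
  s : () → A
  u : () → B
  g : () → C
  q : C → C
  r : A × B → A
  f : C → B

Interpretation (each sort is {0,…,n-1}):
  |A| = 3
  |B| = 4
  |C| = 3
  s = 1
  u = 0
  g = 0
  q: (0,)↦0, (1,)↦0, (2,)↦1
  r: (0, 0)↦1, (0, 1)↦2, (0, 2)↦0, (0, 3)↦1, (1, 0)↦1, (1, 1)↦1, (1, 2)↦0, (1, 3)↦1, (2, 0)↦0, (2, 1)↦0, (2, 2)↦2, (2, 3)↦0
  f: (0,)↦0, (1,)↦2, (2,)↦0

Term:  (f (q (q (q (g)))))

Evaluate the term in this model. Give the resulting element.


  g = 0
  (q (g)) = q(0,) = 0
  (q (q (g))) = q(0,) = 0
  (q (q (q (g)))) = q(0,) = 0
  (f (q (q (q (g))))) = f(0,) = 0

value = 0


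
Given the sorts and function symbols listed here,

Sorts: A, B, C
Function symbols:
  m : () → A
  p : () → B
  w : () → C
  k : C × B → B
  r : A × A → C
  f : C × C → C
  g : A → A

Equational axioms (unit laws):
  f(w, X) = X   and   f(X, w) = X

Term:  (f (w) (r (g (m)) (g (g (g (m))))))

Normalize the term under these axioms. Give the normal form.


normal form = (r (g (m)) (g (g (g (m)))))

1. (f (w) (r (g (m)) (g (g (g (m))))))  →  (r (g (m)) (g (g (g (m)))))


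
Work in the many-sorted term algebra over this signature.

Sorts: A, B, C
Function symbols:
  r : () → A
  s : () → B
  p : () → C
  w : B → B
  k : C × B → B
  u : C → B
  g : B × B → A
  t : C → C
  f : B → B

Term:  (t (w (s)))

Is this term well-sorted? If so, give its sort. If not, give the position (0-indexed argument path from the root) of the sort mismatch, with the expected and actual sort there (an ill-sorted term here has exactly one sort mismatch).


ill-sorted at position [0]: expected C, got B

    (s) : B
  (w (s)) : B
(t (w (s))) : ✗ arg 0 at [0] has sort B, expected C


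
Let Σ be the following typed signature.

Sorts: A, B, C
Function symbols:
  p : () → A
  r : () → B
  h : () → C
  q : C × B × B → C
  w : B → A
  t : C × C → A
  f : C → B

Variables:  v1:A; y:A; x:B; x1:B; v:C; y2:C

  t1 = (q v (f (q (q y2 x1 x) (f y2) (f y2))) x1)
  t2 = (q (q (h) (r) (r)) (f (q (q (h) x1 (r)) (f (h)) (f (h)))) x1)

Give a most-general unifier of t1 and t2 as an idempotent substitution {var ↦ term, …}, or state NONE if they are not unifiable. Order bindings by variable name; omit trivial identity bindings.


{v ↦ (q (h) (r) (r)), x ↦ (r), y2 ↦ (h)}


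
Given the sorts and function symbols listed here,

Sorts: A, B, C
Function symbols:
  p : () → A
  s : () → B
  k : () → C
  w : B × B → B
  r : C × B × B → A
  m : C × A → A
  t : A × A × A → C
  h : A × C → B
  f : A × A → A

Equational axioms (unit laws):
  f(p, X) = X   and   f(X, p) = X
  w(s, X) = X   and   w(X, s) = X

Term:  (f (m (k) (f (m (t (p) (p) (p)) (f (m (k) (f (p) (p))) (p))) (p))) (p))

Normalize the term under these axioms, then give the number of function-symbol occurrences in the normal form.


size = 10

1. (f (m (k) (f (m (t (p) (p) (p)) (f (m (k) (f (p) (p))) (p))) (p))) (p))  →  (m (k) (f (m (t (p) (p) (p)) (f (m (k) (f (p) (p))) (p))) (p)))
2. (m (k) (f (m (t (p) (p) (p)) (f (m (k) (f (p) (p))) (p))) (p)))  →  (m (k) (m (t (p) (p) (p)) (f (m (k) (f (p) (p))) (p))))
3. (m (k) (m (t (p) (p) (p)) (f (m (k) (f (p) (p))) (p))))  →  (m (k) (m (t (p) (p) (p)) (m (k) (f (p) (p)))))
4. (m (k) (m (t (p) (p) (p)) (m (k) (f (p) (p)))))  →  (m (k) (m (t (p) (p) (p)) (m (k) (p))))
normal form: (m (k) (m (t (p) (p) (p)) (m (k) (p))))


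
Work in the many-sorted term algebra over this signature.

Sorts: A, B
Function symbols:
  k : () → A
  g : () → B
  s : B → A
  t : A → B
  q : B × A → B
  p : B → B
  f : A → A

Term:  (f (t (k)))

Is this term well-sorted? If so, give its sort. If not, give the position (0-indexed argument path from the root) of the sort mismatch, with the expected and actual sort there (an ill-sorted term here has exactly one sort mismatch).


ill-sorted at position [0]: expected A, got B

    (k) : A
  (t (k)) : B
(f (t (k))) : ✗ arg 0 at [0] has sort B, expected A


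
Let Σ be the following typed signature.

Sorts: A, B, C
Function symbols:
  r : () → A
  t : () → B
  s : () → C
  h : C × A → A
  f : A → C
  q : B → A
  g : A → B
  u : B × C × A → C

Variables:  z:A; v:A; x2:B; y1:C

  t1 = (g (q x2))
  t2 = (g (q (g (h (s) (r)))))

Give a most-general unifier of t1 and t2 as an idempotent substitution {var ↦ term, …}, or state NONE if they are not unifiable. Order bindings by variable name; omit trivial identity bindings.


{x2 ↦ (g (h (s) (r)))}


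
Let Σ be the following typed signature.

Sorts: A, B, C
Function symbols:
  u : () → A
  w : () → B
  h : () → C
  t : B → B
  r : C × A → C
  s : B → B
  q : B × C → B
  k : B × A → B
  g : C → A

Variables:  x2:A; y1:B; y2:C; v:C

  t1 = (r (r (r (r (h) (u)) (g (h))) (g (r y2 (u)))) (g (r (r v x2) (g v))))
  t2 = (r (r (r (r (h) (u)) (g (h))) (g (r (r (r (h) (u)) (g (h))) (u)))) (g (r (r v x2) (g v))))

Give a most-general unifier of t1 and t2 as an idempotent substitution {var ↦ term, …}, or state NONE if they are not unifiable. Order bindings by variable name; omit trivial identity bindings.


{y2 ↦ (r (r (h) (u)) (g (h)))}


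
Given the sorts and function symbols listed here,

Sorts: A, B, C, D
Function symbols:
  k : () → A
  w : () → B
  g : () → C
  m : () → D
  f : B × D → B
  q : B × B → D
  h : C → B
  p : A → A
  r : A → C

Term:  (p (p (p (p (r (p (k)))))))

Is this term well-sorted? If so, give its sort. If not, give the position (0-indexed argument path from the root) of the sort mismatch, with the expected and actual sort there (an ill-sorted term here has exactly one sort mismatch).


ill-sorted at position [0, 0, 0, 0]: expected A, got C

            (k) : A
          (p (k)) : A
        (r (p (k))) : C
      (p (r (p (k)))) : ✗ arg 0 at [0, 0, 0, 0] has sort C, expected A


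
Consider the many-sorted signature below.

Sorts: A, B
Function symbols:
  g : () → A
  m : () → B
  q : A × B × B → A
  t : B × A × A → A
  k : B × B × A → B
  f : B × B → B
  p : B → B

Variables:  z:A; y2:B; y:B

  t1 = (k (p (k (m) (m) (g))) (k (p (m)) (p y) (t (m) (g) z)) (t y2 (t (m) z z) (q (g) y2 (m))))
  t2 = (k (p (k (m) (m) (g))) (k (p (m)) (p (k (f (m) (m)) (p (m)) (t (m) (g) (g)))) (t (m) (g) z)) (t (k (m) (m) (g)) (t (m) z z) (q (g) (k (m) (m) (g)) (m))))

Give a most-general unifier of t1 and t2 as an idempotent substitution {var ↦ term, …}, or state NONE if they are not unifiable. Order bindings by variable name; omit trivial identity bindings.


{y ↦ (k (f (m) (m)) (p (m)) (t (m) (g) (g))), y2 ↦ (k (m) (m) (g))}


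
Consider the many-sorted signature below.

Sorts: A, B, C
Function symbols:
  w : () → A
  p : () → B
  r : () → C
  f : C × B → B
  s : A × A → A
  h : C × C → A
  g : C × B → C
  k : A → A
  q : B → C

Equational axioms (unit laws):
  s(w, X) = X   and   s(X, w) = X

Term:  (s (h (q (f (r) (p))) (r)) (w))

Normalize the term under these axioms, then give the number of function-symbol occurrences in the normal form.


1. (s (h (q (f (r) (p))) (r)) (w))  →  (h (q (f (r) (p))) (r))
normal form: (h (q (f (r) (p))) (r))

size = 6


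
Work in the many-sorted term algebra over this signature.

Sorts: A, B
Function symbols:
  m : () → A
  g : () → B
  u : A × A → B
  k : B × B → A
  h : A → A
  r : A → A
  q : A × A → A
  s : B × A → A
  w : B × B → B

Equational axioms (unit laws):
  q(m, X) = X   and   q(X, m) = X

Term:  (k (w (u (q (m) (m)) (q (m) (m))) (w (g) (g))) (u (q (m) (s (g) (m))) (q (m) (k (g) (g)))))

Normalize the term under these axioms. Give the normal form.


normal form = (k (w (u (m) (m)) (w (g) (g))) (u (s (g) (m)) (k (g) (g))))

1. (k (w (u (q (m) (m)) (q (m) (m))) (w (g) (g))) (u (q (m) (s (g) (m))) (q (m) (k (g) (g)))))  →  (k (w (u (m) (q (m) (m))) (w (g) (g))) (u (q (m) (s (g) (m))) (q (m) (k (g) (g)))))
2. (k (w (u (m) (q (m) (m))) (w (g) (g))) (u (q (m) (s (g) (m))) (q (m) (k (g) (g)))))  →  (k (w (u (m) (m)) (w (g) (g))) (u (q (m) (s (g) (m))) (q (m) (k (g) (g)))))
3. (k (w (u (m) (m)) (w (g) (g))) (u (q (m) (s (g) (m))) (q (m) (k (g) (g)))))  →  (k (w (u (m) (m)) (w (g) (g))) (u (s (g) (m)) (q (m) (k (g) (g)))))
4. (k (w (u (m) (m)) (w (g) (g))) (u (s (g) (m)) (q (m) (k (g) (g)))))  →  (k (w (u (m) (m)) (w (g) (g))) (u (s (g) (m)) (k (g) (g))))


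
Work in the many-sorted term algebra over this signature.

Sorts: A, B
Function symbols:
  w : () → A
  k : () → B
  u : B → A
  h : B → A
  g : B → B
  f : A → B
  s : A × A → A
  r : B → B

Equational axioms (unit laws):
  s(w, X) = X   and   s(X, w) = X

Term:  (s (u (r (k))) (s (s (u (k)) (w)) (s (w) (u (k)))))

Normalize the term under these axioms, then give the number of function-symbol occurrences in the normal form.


1. (s (u (r (k))) (s (s (u (k)) (w)) (s (w) (u (k)))))  →  (s (u (r (k))) (s (u (k)) (s (w) (u (k)))))
2. (s (u (r (k))) (s (u (k)) (s (w) (u (k)))))  →  (s (u (r (k))) (s (u (k)) (u (k))))
normal form: (s (u (r (k))) (s (u (k)) (u (k))))

size = 9


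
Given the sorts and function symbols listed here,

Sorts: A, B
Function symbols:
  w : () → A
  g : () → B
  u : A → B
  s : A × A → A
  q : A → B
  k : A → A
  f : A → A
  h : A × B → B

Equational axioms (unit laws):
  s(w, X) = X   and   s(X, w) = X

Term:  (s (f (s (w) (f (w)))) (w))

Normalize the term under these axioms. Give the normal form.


normal form = (f (f (w)))

1. (s (f (s (w) (f (w)))) (w))  →  (f (s (w) (f (w))))
2. (f (s (w) (f (w))))  →  (f (f (w)))


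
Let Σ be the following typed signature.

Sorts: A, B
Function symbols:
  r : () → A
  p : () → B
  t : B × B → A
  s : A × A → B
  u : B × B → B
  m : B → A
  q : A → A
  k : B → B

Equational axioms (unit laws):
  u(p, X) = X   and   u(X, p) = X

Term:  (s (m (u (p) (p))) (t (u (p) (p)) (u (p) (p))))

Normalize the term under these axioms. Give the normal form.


normal form = (s (m (p)) (t (p) (p)))

1. (s (m (u (p) (p))) (t (u (p) (p)) (u (p) (p))))  →  (s (m (p)) (t (u (p) (p)) (u (p) (p))))
2. (s (m (p)) (t (u (p) (p)) (u (p) (p))))  →  (s (m (p)) (t (p) (u (p) (p))))
3. (s (m (p)) (t (p) (u (p) (p))))  →  (s (m (p)) (t (p) (p)))


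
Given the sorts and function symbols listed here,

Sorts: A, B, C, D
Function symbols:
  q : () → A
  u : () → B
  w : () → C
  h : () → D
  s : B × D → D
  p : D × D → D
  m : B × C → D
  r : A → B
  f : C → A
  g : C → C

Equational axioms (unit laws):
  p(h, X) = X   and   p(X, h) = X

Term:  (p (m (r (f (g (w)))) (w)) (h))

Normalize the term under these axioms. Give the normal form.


1. (p (m (r (f (g (w)))) (w)) (h))  →  (m (r (f (g (w)))) (w))

normal form = (m (r (f (g (w)))) (w))


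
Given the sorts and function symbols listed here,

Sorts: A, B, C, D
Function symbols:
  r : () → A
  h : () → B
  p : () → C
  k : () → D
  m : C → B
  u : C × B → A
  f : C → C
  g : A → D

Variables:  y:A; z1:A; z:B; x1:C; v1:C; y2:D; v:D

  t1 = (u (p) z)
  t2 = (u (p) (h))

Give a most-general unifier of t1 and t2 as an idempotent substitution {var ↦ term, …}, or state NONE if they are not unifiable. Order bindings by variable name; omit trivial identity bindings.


{z ↦ (h)}


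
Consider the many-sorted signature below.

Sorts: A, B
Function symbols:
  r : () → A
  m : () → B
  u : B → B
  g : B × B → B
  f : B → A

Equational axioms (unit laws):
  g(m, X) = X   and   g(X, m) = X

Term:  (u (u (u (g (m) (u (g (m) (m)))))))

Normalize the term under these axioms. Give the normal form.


normal form = (u (u (u (u (m)))))

1. (u (u (u (g (m) (u (g (m) (m)))))))  →  (u (u (u (u (g (m) (m))))))
2. (u (u (u (u (g (m) (m))))))  →  (u (u (u (u (m)))))


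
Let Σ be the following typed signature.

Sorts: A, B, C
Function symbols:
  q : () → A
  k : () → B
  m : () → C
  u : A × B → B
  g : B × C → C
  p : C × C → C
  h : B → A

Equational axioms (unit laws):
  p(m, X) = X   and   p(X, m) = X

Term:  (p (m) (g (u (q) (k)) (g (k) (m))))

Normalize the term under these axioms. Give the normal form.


normal form = (g (u (q) (k)) (g (k) (m)))

1. (p (m) (g (u (q) (k)) (g (k) (m))))  →  (g (u (q) (k)) (g (k) (m)))


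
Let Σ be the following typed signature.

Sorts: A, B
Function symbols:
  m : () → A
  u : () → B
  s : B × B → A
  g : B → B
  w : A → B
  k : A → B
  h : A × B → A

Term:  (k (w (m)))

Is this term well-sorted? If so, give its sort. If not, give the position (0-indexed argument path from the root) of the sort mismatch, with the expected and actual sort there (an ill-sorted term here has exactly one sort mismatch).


    (m) : A
  (w (m)) : B
(k (w (m))) : ✗ arg 0 at [0] has sort B, expected A

ill-sorted at position [0]: expected A, got B


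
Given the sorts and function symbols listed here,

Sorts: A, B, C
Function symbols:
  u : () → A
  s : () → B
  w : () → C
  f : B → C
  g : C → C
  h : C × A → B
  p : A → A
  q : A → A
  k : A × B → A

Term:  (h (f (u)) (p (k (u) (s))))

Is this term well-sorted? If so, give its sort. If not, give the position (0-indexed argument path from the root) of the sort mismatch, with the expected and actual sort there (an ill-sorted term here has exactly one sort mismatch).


ill-sorted at position [0, 0]: expected B, got A

    (u) : A
  (f (u)) : ✗ arg 0 at [0, 0] has sort A, expected B
      (u) : A
      (s) : B
    (k (u) (s)) : A
  (p (k (u) (s))) : A


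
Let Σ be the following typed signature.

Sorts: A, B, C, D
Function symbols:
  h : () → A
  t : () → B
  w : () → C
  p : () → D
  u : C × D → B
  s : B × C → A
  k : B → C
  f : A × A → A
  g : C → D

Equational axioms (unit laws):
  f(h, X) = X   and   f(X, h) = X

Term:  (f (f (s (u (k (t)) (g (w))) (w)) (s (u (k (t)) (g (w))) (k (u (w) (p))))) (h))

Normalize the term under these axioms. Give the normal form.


normal form = (f (s (u (k (t)) (g (w))) (w)) (s (u (k (t)) (g (w))) (k (u (w) (p)))))

1. (f (f (s (u (k (t)) (g (w))) (w)) (s (u (k (t)) (g (w))) (k (u (w) (p))))) (h))  →  (f (s (u (k (t)) (g (w))) (w)) (s (u (k (t)) (g (w))) (k (u (w) (p)))))


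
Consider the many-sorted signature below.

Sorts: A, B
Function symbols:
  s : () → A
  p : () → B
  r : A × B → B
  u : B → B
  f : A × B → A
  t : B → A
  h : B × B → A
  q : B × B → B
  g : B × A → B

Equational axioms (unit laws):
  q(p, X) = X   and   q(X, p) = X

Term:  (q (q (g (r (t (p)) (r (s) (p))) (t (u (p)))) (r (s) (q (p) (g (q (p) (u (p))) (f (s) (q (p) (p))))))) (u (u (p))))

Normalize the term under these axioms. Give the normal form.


1. (q (q (g (r (t (p)) (r (s) (p))) (t (u (p)))) (r (s) (q (p) (g (q (p) (u (p))) (f (s) (q (p) (p))))))) (u (u (p))))  →  (q (q (g (r (t (p)) (r (s) (p))) (t (u (p)))) (r (s) (g (q (p) (u (p))) (f (s) (q (p) (p)))))) (u (u (p))))
2. (q (q (g (r (t (p)) (r (s) (p))) (t (u (p)))) (r (s) (g (q (p) (u (p))) (f (s) (q (p) (p)))))) (u (u (p))))  →  (q (q (g (r (t (p)) (r (s) (p))) (t (u (p)))) (r (s) (g (u (p)) (f (s) (q (p) (p)))))) (u (u (p))))
3. (q (q (g (r (t (p)) (r (s) (p))) (t (u (p)))) (r (s) (g (u (p)) (f (s) (q (p) (p)))))) (u (u (p))))  →  (q (q (g (r (t (p)) (r (s) (p))) (t (u (p)))) (r (s) (g (u (p)) (f (s) (p))))) (u (u (p))))

normal form = (q (q (g (r (t (p)) (r (s) (p))) (t (u (p)))) (r (s) (g (u (p)) (f (s) (p))))) (u (u (p))))


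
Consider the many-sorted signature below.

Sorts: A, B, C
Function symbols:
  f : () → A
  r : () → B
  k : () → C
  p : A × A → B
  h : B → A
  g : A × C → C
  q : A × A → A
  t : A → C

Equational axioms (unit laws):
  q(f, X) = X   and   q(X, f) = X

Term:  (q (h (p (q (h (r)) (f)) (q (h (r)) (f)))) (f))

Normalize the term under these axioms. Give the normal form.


1. (q (h (p (q (h (r)) (f)) (q (h (r)) (f)))) (f))  →  (h (p (q (h (r)) (f)) (q (h (r)) (f))))
2. (h (p (q (h (r)) (f)) (q (h (r)) (f))))  →  (h (p (h (r)) (q (h (r)) (f))))
3. (h (p (h (r)) (q (h (r)) (f))))  →  (h (p (h (r)) (h (r))))

normal form = (h (p (h (r)) (h (r))))


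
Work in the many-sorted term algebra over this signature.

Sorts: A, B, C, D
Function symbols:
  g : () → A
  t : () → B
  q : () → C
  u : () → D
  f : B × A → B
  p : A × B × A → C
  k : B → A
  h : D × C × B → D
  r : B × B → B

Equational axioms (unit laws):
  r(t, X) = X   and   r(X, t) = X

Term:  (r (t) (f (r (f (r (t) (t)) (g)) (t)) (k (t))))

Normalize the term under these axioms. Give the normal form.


1. (r (t) (f (r (f (r (t) (t)) (g)) (t)) (k (t))))  →  (f (r (f (r (t) (t)) (g)) (t)) (k (t)))
2. (f (r (f (r (t) (t)) (g)) (t)) (k (t)))  →  (f (f (r (t) (t)) (g)) (k (t)))
3. (f (f (r (t) (t)) (g)) (k (t)))  →  (f (f (t) (g)) (k (t)))

normal form = (f (f (t) (g)) (k (t)))


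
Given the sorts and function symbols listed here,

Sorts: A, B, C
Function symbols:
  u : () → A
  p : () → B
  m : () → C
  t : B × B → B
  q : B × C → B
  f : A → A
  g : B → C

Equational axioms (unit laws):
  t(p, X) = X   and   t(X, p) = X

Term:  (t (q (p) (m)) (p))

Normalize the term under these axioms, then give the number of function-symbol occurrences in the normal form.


1. (t (q (p) (m)) (p))  →  (q (p) (m))
normal form: (q (p) (m))

size = 3


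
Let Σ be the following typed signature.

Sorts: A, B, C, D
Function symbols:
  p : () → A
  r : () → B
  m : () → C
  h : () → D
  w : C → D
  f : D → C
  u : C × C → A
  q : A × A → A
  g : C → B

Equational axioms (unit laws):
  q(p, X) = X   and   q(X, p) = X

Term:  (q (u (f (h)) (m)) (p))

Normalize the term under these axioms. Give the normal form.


normal form = (u (f (h)) (m))

1. (q (u (f (h)) (m)) (p))  →  (u (f (h)) (m))


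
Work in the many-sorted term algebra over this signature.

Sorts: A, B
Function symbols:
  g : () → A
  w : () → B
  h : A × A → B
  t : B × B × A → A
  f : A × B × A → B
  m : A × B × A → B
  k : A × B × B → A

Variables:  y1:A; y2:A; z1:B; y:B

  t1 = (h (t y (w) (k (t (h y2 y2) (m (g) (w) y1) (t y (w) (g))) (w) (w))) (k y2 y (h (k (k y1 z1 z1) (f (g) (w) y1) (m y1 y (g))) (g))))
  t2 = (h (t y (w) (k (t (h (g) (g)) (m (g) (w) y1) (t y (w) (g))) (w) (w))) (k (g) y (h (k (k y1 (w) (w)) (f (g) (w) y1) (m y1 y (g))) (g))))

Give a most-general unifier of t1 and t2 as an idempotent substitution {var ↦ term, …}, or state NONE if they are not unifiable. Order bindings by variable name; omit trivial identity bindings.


{y2 ↦ (g), z1 ↦ (w)}


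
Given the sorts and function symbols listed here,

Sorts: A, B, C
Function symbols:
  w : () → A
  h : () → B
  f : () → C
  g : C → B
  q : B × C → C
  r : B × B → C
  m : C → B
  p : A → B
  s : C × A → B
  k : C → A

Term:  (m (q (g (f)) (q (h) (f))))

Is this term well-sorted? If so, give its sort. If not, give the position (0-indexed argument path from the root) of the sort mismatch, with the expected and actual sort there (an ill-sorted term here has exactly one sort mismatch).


well-sorted; sort = B

      (f) : C
    (g (f)) : B
      (h) : B
      (f) : C
    (q (h) (f)) : C
  (q (g (f)) (q (h) (f))) : C
(m (q (g (f)) (q (h) (f)))) : B


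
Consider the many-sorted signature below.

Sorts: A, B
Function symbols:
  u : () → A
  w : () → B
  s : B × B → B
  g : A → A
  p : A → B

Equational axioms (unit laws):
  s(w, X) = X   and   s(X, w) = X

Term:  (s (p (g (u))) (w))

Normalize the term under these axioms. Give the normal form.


1. (s (p (g (u))) (w))  →  (p (g (u)))

normal form = (p (g (u)))


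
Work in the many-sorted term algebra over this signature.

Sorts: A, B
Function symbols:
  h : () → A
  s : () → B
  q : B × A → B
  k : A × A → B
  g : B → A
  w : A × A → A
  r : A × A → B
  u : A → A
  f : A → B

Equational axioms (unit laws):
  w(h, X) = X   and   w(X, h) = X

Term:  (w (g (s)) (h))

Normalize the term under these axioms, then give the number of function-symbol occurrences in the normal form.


size = 2

1. (w (g (s)) (h))  →  (g (s))
normal form: (g (s))


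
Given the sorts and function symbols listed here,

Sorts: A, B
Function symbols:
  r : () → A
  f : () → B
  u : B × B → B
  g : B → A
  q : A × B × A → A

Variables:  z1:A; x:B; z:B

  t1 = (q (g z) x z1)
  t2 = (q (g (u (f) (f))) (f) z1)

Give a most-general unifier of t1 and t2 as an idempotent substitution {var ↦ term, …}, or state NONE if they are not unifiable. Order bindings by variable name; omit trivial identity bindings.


{x ↦ (f), z ↦ (u (f) (f))}


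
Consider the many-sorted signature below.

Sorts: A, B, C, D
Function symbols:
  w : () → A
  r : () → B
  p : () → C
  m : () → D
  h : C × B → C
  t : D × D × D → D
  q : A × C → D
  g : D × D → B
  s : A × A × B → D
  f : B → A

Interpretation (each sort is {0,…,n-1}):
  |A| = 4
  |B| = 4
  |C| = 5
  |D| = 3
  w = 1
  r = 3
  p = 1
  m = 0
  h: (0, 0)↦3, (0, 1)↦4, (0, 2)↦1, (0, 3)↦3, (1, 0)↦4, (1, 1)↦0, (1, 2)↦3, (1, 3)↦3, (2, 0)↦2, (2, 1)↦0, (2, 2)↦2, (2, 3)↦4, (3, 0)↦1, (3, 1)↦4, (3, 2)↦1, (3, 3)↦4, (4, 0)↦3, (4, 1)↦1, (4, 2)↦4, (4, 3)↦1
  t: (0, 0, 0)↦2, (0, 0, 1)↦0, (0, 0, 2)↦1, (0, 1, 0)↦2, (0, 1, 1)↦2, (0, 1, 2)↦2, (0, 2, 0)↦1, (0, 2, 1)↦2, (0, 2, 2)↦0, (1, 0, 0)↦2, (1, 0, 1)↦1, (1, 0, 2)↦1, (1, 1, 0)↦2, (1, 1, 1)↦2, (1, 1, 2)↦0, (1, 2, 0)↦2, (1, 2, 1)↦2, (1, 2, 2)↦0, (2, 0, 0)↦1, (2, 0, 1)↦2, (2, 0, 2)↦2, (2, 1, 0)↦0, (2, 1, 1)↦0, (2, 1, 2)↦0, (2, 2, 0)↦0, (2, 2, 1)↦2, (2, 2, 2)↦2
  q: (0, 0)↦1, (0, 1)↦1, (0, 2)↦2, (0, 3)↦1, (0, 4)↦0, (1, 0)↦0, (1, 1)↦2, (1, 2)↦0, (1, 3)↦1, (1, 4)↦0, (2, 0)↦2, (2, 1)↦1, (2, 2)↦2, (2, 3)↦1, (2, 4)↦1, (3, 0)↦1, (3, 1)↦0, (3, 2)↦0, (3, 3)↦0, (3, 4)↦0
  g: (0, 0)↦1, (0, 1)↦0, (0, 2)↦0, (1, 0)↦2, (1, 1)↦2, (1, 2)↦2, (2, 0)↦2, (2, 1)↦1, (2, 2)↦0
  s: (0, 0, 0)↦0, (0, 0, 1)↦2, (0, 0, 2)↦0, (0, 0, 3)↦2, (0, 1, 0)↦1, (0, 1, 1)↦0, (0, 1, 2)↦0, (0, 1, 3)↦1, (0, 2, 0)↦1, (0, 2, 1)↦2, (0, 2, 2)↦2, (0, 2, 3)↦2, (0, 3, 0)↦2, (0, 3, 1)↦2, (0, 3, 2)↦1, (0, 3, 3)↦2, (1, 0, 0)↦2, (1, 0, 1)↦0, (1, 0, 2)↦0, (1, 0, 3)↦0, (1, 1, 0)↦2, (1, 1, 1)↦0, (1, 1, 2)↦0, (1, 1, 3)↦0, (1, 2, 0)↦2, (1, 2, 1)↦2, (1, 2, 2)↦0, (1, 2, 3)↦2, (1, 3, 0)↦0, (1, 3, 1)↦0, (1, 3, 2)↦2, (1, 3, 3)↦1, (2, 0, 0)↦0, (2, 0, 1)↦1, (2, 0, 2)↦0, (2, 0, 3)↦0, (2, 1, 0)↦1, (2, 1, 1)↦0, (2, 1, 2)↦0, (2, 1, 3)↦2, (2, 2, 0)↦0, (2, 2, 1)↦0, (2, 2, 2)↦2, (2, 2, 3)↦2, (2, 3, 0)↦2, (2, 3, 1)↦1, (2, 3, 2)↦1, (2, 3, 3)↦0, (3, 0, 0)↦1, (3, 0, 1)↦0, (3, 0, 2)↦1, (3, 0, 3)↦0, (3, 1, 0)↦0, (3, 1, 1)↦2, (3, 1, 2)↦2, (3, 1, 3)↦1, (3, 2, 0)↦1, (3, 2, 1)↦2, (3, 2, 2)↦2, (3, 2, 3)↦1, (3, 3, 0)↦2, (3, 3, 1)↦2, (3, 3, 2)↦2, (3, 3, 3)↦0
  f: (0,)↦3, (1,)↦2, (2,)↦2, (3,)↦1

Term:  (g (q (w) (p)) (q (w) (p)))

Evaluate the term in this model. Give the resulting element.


  w = 1
  p = 1
  (q (w) (p)) = q(1, 1) = 2
  w = 1
  p = 1
  (q (w) (p)) = q(1, 1) = 2
  (g (q (w) (p)) (q (w) (p))) = g(2, 2) = 0

value = 0


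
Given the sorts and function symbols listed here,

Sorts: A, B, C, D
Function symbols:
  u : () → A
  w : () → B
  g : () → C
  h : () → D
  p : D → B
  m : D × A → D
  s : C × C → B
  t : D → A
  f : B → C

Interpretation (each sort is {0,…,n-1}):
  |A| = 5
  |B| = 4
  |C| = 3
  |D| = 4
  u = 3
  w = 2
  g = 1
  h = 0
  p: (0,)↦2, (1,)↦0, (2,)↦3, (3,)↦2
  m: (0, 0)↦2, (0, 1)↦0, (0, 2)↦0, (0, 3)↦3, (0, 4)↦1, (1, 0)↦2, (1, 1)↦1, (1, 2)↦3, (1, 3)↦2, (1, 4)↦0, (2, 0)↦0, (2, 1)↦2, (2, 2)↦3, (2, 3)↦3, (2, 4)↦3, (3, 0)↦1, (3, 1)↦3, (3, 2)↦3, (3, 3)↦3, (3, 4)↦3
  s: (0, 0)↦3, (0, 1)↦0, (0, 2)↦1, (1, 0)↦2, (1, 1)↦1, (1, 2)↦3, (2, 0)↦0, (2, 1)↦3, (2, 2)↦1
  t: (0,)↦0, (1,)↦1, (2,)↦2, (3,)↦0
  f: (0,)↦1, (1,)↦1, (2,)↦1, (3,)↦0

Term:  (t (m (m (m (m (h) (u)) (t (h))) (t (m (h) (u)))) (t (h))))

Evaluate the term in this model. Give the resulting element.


value = 0

  h = 0
  u = 3
  (m (h) (u)) = m(0, 3) = 3
  h = 0
  (t (h)) = t(0,) = 0
  (m (m (h) (u)) (t (h))) = m(3, 0) = 1
  h = 0
  u = 3
  (m (h) (u)) = m(0, 3) = 3
  (t (m (h) (u))) = t(3,) = 0
  (m (m (m (h) (u)) (t (h))) (t (m (h) (u)))) = m(1, 0) = 2
  h = 0
  (t (h)) = t(0,) = 0
  (m (m (m (m (h) (u)) (t (h))) (t (m (h) (u)))) (t (h))) = m(2, 0) = 0
  (t (m (m (m (m (h) (u)) (t (h))) (t (m (h) (u)))) (t (h)))) = t(0,) = 0


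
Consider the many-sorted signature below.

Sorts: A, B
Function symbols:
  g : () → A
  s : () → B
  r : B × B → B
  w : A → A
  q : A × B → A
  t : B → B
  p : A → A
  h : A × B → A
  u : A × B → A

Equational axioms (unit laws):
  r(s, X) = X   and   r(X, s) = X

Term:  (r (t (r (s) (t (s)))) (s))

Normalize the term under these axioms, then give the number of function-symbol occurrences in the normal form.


1. (r (t (r (s) (t (s)))) (s))  →  (t (r (s) (t (s))))
2. (t (r (s) (t (s))))  →  (t (t (s)))
normal form: (t (t (s)))

size = 3


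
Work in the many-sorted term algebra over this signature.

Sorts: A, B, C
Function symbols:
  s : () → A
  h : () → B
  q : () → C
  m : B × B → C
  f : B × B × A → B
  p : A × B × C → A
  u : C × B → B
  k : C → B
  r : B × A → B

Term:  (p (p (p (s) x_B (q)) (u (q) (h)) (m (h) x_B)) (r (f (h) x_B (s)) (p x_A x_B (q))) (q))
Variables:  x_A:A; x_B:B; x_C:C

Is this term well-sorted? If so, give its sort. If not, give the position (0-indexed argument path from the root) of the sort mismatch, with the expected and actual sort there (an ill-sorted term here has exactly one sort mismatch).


      (s) : A
      x_B : B
      (q) : C
    (p (s) x_B (q)) : A
      (q) : C
      (h) : B
    (u (q) (h)) : B
      (h) : B
      x_B : B
    (m (h) x_B) : C
  (p (p (s) x_B (q)) (u (q) (h)) (m (h) x_B)) : A
      (h) : B
      x_B : B
      (s) : A
    (f (h) x_B (s)) : B
      x_A : A
      x_B : B
      (q) : C
    (p x_A x_B (q)) : A
  (r (f (h) x_B (s)) (p x_A x_B (q))) : B
  (q) : C
(p (p (p (s) x_B (q)) (u (q) (h)) (m (h) x_B)) (r (f (h) x_B (s)) (p x_A x_B (q))) (q)) : A

well-sorted; sort = A


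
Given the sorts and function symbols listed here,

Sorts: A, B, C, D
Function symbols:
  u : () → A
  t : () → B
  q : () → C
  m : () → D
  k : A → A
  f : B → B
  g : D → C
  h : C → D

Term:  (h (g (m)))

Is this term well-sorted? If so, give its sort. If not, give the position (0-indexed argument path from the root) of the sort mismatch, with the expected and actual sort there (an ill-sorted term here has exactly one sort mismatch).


    (m) : D
  (g (m)) : C
(h (g (m))) : D

well-sorted; sort = D


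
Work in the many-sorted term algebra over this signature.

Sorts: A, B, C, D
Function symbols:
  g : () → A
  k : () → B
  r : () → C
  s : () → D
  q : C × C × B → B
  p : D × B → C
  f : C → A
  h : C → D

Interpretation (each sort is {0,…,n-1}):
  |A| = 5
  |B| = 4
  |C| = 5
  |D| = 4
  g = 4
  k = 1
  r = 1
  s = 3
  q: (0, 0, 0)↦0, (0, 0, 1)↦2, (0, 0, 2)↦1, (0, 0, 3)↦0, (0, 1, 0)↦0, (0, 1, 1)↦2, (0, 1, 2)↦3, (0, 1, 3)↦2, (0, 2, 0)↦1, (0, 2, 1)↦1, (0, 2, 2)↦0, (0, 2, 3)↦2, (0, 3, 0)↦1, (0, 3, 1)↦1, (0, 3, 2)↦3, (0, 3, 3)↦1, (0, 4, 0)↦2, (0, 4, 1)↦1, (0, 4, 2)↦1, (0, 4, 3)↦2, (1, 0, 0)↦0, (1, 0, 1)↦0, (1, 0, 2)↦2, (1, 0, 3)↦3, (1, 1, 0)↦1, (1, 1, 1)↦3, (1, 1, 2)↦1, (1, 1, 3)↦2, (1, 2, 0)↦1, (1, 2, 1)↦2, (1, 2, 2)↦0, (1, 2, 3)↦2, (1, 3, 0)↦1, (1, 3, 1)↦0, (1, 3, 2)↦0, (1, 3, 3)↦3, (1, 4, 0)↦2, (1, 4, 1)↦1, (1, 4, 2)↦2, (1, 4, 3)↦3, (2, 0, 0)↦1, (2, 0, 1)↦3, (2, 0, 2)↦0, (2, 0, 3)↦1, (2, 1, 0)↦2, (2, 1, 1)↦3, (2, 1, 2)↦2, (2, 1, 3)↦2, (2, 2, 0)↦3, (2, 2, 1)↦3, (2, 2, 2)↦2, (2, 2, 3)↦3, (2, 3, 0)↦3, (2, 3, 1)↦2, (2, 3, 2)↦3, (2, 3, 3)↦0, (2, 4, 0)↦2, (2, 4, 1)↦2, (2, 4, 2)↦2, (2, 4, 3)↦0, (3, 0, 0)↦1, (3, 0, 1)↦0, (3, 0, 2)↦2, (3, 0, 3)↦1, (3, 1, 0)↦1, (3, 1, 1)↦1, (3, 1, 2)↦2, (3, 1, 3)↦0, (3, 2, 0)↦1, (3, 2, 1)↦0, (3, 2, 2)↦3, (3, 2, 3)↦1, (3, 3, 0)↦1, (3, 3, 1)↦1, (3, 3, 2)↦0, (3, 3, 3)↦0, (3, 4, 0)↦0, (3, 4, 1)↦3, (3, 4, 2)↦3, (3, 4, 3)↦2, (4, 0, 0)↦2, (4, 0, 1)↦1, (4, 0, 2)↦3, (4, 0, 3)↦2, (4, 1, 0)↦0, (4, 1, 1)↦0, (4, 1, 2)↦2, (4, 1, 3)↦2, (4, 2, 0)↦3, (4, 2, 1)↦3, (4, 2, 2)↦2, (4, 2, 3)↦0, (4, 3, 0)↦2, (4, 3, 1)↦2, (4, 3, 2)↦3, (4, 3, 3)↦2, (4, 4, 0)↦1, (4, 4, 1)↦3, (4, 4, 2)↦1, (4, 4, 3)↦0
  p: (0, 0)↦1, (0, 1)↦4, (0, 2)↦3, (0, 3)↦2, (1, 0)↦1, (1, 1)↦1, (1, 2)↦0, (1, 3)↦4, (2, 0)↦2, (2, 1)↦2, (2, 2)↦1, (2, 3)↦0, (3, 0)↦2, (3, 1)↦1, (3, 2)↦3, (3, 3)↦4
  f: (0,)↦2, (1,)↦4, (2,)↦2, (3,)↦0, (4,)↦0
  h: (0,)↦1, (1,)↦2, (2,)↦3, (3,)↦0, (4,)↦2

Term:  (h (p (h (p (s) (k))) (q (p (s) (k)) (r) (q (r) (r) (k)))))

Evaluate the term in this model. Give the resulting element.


  s = 3
  k = 1
  (p (s) (k)) = p(3, 1) = 1
  (h (p (s) (k))) = h(1,) = 2
  s = 3
  k = 1
  (p (s) (k)) = p(3, 1) = 1
  r = 1
  r = 1
  r = 1
  k = 1
  (q (r) (r) (k)) = q(1, 1, 1) = 3
  (q (p (s) (k)) (r) (q (r) (r) (k))) = q(1, 1, 3) = 2
  (p (h (p (s) (k))) (q (p (s) (k)) (r) (q (r) (r) (k)))) = p(2, 2) = 1
  (h (p (h (p (s) (k))) (q (p (s) (k)) (r) (q (r) (r) (k))))) = h(1,) = 2

value = 2


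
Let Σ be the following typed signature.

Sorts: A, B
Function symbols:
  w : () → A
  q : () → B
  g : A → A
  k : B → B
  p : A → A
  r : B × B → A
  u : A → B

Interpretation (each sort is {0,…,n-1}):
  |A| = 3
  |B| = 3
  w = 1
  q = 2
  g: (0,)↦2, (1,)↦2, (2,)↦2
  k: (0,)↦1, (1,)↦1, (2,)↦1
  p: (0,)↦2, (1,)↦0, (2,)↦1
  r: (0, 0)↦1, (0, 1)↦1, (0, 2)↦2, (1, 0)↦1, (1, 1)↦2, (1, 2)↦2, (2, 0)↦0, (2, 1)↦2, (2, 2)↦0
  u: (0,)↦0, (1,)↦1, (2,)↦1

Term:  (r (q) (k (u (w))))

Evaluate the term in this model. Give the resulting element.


value = 2

  q = 2
  w = 1
  (u (w)) = u(1,) = 1
  (k (u (w))) = k(1,) = 1
  (r (q) (k (u (w)))) = r(2, 1) = 2


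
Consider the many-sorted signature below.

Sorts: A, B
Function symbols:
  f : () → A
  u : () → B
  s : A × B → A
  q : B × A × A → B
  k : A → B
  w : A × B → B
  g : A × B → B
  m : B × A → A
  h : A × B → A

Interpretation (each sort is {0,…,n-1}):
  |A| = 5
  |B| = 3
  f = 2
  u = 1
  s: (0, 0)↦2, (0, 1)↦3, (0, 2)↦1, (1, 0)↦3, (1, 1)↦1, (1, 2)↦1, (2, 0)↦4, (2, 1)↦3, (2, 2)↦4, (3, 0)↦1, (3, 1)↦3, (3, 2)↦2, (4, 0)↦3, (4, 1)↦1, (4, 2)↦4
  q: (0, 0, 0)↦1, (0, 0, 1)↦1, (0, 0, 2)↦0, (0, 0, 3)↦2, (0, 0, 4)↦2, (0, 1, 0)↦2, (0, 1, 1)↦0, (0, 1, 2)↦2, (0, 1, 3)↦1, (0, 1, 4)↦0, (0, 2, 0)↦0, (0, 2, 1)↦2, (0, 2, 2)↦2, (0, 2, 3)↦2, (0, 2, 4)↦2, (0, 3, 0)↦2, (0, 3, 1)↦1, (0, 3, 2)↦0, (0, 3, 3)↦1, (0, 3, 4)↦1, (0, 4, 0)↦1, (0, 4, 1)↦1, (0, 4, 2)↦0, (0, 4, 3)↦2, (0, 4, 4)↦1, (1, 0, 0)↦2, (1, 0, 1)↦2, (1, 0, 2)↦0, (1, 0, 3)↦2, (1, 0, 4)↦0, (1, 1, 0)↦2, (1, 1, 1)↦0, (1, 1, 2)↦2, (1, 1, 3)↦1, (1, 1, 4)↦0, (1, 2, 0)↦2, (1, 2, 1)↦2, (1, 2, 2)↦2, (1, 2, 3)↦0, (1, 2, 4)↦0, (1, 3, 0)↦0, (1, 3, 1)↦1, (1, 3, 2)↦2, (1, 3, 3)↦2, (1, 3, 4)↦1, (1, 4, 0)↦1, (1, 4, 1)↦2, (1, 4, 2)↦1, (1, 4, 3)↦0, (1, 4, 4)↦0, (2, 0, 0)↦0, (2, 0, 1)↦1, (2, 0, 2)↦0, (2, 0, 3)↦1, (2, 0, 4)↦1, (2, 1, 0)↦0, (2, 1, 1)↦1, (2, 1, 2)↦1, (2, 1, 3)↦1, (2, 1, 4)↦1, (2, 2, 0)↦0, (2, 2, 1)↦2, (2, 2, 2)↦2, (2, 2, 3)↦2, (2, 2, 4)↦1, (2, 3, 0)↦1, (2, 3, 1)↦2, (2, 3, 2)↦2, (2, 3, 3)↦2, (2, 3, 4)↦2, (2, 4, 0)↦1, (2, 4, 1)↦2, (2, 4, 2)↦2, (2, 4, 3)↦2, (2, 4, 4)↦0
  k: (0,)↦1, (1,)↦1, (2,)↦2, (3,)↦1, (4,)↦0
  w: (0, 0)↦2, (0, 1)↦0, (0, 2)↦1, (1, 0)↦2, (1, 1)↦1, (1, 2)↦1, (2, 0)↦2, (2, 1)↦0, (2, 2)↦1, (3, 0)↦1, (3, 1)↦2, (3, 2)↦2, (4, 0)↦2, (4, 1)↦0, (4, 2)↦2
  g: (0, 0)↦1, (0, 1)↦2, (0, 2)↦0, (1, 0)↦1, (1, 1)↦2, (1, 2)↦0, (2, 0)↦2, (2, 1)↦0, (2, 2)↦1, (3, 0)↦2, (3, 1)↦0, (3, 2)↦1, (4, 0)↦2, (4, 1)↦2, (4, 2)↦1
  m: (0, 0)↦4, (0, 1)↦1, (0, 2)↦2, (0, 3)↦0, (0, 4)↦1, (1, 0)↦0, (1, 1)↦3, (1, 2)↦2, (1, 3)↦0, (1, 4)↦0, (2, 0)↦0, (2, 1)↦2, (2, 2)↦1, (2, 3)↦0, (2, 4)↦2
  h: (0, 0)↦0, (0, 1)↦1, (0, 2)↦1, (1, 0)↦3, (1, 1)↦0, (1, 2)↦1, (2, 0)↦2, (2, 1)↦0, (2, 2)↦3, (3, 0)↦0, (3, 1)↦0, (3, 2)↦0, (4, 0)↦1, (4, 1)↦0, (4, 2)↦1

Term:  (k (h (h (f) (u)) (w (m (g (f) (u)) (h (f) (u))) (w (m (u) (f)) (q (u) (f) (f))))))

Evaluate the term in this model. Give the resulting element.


value = 1

  f = 2
  u = 1
  (h (f) (u)) = h(2, 1) = 0
  f = 2
  u = 1
  (g (f) (u)) = g(2, 1) = 0
  f = 2
  u = 1
  (h (f) (u)) = h(2, 1) = 0
  (m (g (f) (u)) (h (f) (u))) = m(0, 0) = 4
  u = 1
  f = 2
  (m (u) (f)) = m(1, 2) = 2
  u = 1
  f = 2
  f = 2
  (q (u) (f) (f)) = q(1, 2, 2) = 2
  (w (m (u) (f)) (q (u) (f) (f))) = w(2, 2) = 1
  (w (m (g (f) (u)) (h (f) (u))) (w (m (u) (f)) (q (u) (f) (f)))) = w(4, 1) = 0
  (h (h (f) (u)) (w (m (g (f) (u)) (h (f) (u))) (w (m (u) (f)) (q (u) (f) (f))))) = h(0, 0) = 0
  (k (h (h (f) (u)) (w (m (g (f) (u)) (h (f) (u))) (w (m (u) (f)) (q (u) (f) (f)))))) = k(0,) = 1


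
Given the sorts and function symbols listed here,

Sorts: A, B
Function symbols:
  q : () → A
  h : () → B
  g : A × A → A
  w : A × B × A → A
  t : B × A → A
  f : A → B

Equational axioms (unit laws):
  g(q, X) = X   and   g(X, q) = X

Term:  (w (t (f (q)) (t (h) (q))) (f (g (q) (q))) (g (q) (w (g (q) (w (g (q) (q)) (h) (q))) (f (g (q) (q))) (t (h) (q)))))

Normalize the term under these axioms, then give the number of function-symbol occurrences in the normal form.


size = 19

1. (w (t (f (q)) (t (h) (q))) (f (g (q) (q))) (g (q) (w (g (q) (w (g (q) (q)) (h) (q))) (f (g (q) (q))) (t (h) (q)))))  →  (w (t (f (q)) (t (h) (q))) (f (q)) (g (q) (w (g (q) (w (g (q) (q)) (h) (q))) (f (g (q) (q))) (t (h) (q)))))
2. (w (t (f (q)) (t (h) (q))) (f (q)) (g (q) (w (g (q) (w (g (q) (q)) (h) (q))) (f (g (q) (q))) (t (h) (q)))))  →  (w (t (f (q)) (t (h) (q))) (f (q)) (w (g (q) (w (g (q) (q)) (h) (q))) (f (g (q) (q))) (t (h) (q))))
3. (w (t (f (q)) (t (h) (q))) (f (q)) (w (g (q) (w (g (q) (q)) (h) (q))) (f (g (q) (q))) (t (h) (q))))  →  (w (t (f (q)) (t (h) (q))) (f (q)) (w (w (g (q) (q)) (h) (q)) (f (g (q) (q))) (t (h) (q))))
4. (w (t (f (q)) (t (h) (q))) (f (q)) (w (w (g (q) (q)) (h) (q)) (f (g (q) (q))) (t (h) (q))))  →  (w (t (f (q)) (t (h) (q))) (f (q)) (w (w (q) (h) (q)) (f (g (q) (q))) (t (h) (q))))
5. (w (t (f (q)) (t (h) (q))) (f (q)) (w (w (q) (h) (q)) (f (g (q) (q))) (t (h) (q))))  →  (w (t (f (q)) (t (h) (q))) (f (q)) (w (w (q) (h) (q)) (f (q)) (t (h) (q))))
normal form: (w (t (f (q)) (t (h) (q))) (f (q)) (w (w (q) (h) (q)) (f (q)) (t (h) (q))))


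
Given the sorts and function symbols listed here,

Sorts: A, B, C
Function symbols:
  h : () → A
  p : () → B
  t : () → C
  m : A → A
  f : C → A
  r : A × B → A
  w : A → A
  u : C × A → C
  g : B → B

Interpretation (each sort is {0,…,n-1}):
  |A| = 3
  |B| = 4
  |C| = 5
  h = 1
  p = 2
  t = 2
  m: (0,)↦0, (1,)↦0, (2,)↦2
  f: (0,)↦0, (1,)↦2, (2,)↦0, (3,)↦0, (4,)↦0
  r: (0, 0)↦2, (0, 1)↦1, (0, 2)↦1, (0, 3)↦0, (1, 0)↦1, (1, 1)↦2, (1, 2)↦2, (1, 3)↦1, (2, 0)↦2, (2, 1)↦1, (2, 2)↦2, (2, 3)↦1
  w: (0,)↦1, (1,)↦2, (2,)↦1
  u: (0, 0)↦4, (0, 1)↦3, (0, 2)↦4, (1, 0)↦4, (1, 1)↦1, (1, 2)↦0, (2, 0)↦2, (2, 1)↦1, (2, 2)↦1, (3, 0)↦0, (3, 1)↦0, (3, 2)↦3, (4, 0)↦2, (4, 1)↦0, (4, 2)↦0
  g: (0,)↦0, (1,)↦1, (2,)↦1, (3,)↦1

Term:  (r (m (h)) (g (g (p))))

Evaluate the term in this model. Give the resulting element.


  h = 1
  (m (h)) = m(1,) = 0
  p = 2
  (g (p)) = g(2,) = 1
  (g (g (p))) = g(1,) = 1
  (r (m (h)) (g (g (p)))) = r(0, 1) = 1

value = 1


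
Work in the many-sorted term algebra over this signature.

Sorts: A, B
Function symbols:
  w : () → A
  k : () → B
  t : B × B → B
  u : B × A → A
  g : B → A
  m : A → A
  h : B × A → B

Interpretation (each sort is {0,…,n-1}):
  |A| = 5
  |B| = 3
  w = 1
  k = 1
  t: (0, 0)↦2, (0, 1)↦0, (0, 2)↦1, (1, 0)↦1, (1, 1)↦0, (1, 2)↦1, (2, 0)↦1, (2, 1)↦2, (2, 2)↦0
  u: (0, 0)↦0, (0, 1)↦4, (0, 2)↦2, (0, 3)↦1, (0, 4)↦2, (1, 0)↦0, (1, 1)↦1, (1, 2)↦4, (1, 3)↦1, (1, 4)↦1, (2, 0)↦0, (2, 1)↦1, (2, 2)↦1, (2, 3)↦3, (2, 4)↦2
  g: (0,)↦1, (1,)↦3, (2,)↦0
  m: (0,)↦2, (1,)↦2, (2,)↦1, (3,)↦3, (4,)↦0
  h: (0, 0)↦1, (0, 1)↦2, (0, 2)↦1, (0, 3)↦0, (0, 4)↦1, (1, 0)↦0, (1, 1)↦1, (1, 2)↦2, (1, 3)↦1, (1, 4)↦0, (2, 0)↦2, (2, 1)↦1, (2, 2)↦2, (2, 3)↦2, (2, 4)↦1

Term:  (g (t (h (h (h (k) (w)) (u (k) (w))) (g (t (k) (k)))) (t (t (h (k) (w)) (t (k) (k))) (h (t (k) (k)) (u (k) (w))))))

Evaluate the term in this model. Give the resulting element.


  k = 1
  w = 1
  (h (k) (w)) = h(1, 1) = 1
  k = 1
  w = 1
  (u (k) (w)) = u(1, 1) = 1
  (h (h (k) (w)) (u (k) (w))) = h(1, 1) = 1
  k = 1
  k = 1
  (t (k) (k)) = t(1, 1) = 0
  (g (t (k) (k))) = g(0,) = 1
  (h (h (h (k) (w)) (u (k) (w))) (g (t (k) (k)))) = h(1, 1) = 1
  k = 1
  w = 1
  (h (k) (w)) = h(1, 1) = 1
  k = 1
  k = 1
  (t (k) (k)) = t(1, 1) = 0
  (t (h (k) (w)) (t (k) (k))) = t(1, 0) = 1
  k = 1
  k = 1
  (t (k) (k)) = t(1, 1) = 0
  k = 1
  w = 1
  (u (k) (w)) = u(1, 1) = 1
  (h (t (k) (k)) (u (k) (w))) = h(0, 1) = 2
  (t (t (h (k) (w)) (t (k) (k))) (h (t (k) (k)) (u (k) (w)))) = t(1, 2) = 1
  (t (h (h (h (k) (w)) (u (k) (w))) (g (t (k) (k)))) (t (t (h (k) (w)) (t (k) (k))) (h (t (k) (k)) (u (k) (w))))) = t(1, 1) = 0
  (g (t (h (h (h (k) (w)) (u (k) (w))) (g (t (k) (k)))) (t (t (h (k) (w)) (t (k) (k))) (h (t (k) (k)) (u (k) (w)))))) = g(0,) = 1

value = 1


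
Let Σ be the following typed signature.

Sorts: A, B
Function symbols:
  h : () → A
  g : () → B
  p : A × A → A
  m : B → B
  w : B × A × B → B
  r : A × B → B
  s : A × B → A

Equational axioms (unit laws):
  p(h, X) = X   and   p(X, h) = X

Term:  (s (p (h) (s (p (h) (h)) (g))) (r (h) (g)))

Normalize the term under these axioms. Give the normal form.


normal form = (s (s (h) (g)) (r (h) (g)))

1. (s (p (h) (s (p (h) (h)) (g))) (r (h) (g)))  →  (s (s (p (h) (h)) (g)) (r (h) (g)))
2. (s (s (p (h) (h)) (g)) (r (h) (g)))  →  (s (s (h) (g)) (r (h) (g)))


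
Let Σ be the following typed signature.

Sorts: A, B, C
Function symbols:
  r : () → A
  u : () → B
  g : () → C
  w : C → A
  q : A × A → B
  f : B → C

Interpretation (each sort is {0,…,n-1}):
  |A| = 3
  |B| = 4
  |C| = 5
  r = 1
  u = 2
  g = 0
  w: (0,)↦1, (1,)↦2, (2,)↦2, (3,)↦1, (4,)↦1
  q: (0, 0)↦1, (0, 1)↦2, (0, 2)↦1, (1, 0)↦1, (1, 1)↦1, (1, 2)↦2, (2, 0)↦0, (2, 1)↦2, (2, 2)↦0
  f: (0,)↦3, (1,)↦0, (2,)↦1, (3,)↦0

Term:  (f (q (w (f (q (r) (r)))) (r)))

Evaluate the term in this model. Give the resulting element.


  r = 1
  r = 1
  (q (r) (r)) = q(1, 1) = 1
  (f (q (r) (r))) = f(1,) = 0
  (w (f (q (r) (r)))) = w(0,) = 1
  r = 1
  (q (w (f (q (r) (r)))) (r)) = q(1, 1) = 1
  (f (q (w (f (q (r) (r)))) (r))) = f(1,) = 0

value = 0


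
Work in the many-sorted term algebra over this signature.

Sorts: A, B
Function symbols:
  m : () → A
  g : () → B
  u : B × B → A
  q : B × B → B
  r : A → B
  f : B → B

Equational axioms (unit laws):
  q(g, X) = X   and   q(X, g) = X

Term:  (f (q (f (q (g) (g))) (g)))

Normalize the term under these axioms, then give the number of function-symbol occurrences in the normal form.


1. (f (q (f (q (g) (g))) (g)))  →  (f (f (q (g) (g))))
2. (f (f (q (g) (g))))  →  (f (f (g)))
normal form: (f (f (g)))

size = 3


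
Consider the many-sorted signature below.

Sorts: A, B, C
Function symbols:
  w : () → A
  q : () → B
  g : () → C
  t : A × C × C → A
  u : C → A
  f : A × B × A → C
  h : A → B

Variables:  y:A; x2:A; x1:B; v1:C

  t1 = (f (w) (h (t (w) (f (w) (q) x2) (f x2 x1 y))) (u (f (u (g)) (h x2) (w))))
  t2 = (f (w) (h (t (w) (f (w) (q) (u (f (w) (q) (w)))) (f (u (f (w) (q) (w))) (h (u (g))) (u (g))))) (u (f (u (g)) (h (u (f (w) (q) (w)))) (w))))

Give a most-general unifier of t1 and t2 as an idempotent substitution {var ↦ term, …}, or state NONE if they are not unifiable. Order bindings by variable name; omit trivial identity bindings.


{x1 ↦ (h (u (g))), x2 ↦ (u (f (w) (q) (w))), y ↦ (u (g))}
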